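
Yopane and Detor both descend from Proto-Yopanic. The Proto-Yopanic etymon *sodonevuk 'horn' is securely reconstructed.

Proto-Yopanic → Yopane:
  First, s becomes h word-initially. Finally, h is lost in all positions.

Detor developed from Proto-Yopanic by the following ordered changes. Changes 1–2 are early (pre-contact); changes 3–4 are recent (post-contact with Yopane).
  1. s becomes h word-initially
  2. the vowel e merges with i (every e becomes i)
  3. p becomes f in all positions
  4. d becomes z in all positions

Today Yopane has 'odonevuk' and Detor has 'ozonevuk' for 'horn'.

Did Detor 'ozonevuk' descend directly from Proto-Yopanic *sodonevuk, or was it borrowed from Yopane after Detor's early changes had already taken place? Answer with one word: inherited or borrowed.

If inherited, *sodonevuk would pass through all of Detor's changes:
Detor: *sodonevuk > hodonevuk > hodonivuk > hozonivuk  (by debuccalisation, vowel merger, unconditioned shift)
If borrowed from Yopane 'odonevuk' after the early changes, it would undergo only the recent ones:
  rule 3 (unconditioned shift): no change (odonevuk)
  rule 4 (unconditioned shift): odonevuk → ozonevuk
  ⇒ as a loan: ozonevuk
Detor 'ozonevuk' matches the loan outcome 'ozonevuk', not the inherited 'hozonivuk' — it skipped the early Detor changes, so it was borrowed from Yopane.

borrowed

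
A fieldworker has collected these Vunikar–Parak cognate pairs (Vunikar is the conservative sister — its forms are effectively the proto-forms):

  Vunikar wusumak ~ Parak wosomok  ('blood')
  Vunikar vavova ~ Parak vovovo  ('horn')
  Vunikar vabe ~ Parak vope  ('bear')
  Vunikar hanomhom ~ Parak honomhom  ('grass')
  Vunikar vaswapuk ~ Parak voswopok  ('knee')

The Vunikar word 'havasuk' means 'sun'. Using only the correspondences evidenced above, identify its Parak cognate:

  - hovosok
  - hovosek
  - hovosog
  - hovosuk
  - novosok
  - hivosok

vavova ~ vovovo — Vunikar a corresponds to Parak o after a consonant, before a labial obstruent.
wusumak ~ wosomok, vaswapuk ~ voswopok — Vunikar a corresponds to Parak o after a consonant, before a consonant other than r, m, n, p, b, f, v.
wusumak ~ wosomok, vaswapuk ~ voswopok — Vunikar u corresponds to Parak o after a consonant, before a consonant other than r, m, n, p, b, f, v.
Applying these to Vunikar 'havasuk':
  havasuk → hovasuk   (a→o after a consonant, before a labial obstruent)
  hovasuk → hovosuk   (a→o after a consonant, before a consonant other than r, m, n, p, b, f, v)
  hovosuk → hovosok   (u→o after a consonant, before a consonant other than r, m, n, p, b, f, v)
So the Parak cognate is 'hovosok'.

hovosok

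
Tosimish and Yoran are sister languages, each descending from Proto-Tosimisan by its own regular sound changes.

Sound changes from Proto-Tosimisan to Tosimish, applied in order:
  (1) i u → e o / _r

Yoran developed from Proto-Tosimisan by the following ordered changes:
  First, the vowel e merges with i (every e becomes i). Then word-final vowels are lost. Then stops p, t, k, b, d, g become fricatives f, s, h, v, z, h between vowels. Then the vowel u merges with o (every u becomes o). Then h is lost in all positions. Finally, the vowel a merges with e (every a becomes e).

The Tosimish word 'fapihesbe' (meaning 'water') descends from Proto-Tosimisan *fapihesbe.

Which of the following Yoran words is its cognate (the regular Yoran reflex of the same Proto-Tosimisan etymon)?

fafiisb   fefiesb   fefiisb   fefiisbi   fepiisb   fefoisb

Yoran: *fapihesbe > fapihisbi > fapihisb > fafihisb > fafiisb > fefiisb  (by vowel merger, apocope, intervocalic lenition, h-loss, vowel merger)

fefiisb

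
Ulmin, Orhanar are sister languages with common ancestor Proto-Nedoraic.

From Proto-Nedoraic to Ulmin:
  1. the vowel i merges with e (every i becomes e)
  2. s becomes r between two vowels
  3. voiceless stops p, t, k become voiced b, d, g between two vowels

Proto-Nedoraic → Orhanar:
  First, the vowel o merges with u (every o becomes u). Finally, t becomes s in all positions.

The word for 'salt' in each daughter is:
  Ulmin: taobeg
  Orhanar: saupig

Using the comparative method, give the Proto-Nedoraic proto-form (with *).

*taopig

Position 4: Ulmin has b, Orhanar has p. Orhanar preserves p here (none of its changes turn any other segment into p), so the proto-segment is *p.
Position 5: Ulmin has e, Orhanar has i. Orhanar preserves i here (none of its changes turn any other segment into i), so the proto-segment is *i.
Position 3: Ulmin has o, Orhanar has u. Ulmin preserves o here (none of its changes turn any other segment into o), so the proto-segment is *o.
This points to *taopig. Verify forward in each daughter:
Ulmin: start from *taopig.
  rule 1 (vowel merger): taopig → taopeg
  rule 2: no change — taopeg
  rule 3 (intervocalic voicing): taopeg → taobeg
  ⇒ Ulmin taobeg
Orhanar: start from *taopig.
  rule 1 (vowel merger): taopig → taupig
  rule 2 (unconditioned shift): taupig → saupig
  ⇒ Orhanar saupig
No other proto-form is consistent with every reflex, so the reconstruction is *taopig.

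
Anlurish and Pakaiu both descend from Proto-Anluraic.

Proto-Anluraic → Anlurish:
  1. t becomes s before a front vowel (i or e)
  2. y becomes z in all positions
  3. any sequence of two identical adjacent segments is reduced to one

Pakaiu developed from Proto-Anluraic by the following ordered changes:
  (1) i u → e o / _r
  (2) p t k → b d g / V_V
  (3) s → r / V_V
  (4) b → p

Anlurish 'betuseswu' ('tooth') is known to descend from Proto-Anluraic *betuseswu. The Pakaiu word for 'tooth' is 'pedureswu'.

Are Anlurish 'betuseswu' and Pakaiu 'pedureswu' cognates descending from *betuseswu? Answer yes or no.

Derive the expected Pakaiu reflex of *betuseswu:
Pakaiu: *betuseswu
  betuseswu (rule 1 does not apply)
  betuseswu → beduseswu   [intervocalic voicing]
  beduseswu → bedureswu   [rhotacism]
  bedureswu → pedureswu   [unconditioned shift]
  giving Pakaiu pedureswu.
Pakaiu 'pedureswu' matches the regular reflex exactly, so the pair is cognate.

yes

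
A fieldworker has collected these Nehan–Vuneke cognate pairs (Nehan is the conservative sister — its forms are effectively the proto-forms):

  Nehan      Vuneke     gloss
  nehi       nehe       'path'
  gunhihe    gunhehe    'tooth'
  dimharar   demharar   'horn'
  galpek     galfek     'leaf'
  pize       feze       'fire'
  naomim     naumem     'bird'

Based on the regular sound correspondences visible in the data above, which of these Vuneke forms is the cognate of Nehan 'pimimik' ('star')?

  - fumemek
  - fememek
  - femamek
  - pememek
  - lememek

fememek

pize ~ feze — Nehan p corresponds to Vuneke f word-initially before a front vowel.
dimharar ~ demharar, naomim ~ naumem — Nehan i corresponds to Vuneke e after a consonant, before a nasal.
gunhihe ~ gunhehe, pize ~ feze — Nehan i corresponds to Vuneke e after a consonant, before a consonant other than r, m, n, p, b, f, v.
Applying these to Nehan 'pimimik':
  pimimik → fimimik   (p→f word-initially before a front vowel)
  fimimik → femimik   (i→e after a consonant, before a nasal)
  femimik → fememik   (i→e after a consonant, before a nasal)
  fememik → fememek   (i→e after a consonant, before a consonant other than r, m, n, p, b, f, v)
So the Vuneke cognate is 'fememek'.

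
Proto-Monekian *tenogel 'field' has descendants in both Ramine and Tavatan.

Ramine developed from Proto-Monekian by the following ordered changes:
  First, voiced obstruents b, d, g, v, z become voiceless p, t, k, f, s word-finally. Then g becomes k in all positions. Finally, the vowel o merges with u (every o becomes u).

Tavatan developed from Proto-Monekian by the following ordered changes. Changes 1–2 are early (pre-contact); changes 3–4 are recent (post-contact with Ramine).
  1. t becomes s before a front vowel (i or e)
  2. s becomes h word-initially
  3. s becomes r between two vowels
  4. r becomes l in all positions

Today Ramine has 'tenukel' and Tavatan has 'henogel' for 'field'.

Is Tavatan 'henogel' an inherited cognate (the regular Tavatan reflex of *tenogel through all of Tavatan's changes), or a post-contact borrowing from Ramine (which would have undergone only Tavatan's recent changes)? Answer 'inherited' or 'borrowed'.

If inherited, *tenogel would pass through all of Tavatan's changes:
Tavatan: *tenogel > senogel > henogel  (by palatalisation, debuccalisation)
If borrowed from Ramine 'tenukel' after the early changes, it would undergo only the recent ones:
  rule 3 (rhotacism): no change (tenukel)
  rule 4 (unconditioned shift): no change (tenukel)
  ⇒ as a loan: tenukel
Tavatan 'henogel' matches the inherited outcome exactly, so it is an inherited cognate, not a loan.

inherited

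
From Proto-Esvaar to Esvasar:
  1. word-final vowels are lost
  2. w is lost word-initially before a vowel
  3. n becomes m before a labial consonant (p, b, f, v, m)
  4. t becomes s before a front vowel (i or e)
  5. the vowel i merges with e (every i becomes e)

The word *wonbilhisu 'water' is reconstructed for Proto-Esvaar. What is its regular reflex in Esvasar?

Esvasar: *wonbilhisu
  wonbilhisu → wonbilhis   [apocope]
  wonbilhis → onbilhis   [glide loss]
  onbilhis → ombilhis   [nasal place assimilation]
  ombilhis (rule 4 does not apply)
  ombilhis → ombelhes   [vowel merger]
  giving Esvasar ombelhes.

ombelhes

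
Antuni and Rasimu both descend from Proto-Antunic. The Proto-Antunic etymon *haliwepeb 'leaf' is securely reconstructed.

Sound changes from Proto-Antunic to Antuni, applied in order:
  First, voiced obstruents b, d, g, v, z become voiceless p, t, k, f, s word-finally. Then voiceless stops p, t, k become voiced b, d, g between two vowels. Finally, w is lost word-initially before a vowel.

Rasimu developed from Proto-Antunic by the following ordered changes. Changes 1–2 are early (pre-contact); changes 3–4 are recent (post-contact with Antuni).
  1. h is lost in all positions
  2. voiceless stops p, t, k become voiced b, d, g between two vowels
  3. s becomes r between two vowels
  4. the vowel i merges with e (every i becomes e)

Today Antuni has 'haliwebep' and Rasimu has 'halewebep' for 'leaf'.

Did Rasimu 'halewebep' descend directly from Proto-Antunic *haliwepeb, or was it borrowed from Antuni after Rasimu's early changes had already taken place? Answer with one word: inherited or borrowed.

If inherited, *haliwepeb would pass through all of Rasimu's changes:
Rasimu: start from *haliwepeb.
  rule 1 (h-loss): haliwepeb → aliwepeb
  rule 2 (intervocalic voicing): aliwepeb → aliwebeb
  rule 3: no change — aliwebeb
  rule 4 (vowel merger): aliwebeb → alewebeb
  ⇒ Rasimu alewebeb
If borrowed from Antuni 'haliwebep' after the early changes, it would undergo only the recent ones:
  rule 3 (rhotacism): no change (haliwebep)
  rule 4 (vowel merger): haliwebep → halewebep
  ⇒ as a loan: halewebep
Rasimu 'halewebep' matches the loan outcome 'halewebep', not the inherited 'alewebeb' — it skipped the early Rasimu changes, so it was borrowed from Antuni.

borrowed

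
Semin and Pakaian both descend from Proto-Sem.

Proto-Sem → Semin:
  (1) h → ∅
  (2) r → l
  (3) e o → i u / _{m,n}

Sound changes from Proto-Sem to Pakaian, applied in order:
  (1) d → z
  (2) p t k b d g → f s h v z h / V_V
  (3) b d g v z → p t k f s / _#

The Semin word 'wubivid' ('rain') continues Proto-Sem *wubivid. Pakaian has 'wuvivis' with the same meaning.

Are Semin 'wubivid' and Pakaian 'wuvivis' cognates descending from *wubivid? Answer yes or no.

yes

Derive the expected Pakaian reflex of *wubivid:
Pakaian: start from *wubivid.
  rule 1 (unconditioned shift): wubivid → wubiviz
  rule 2 (intervocalic lenition): wubiviz → wuviviz
  rule 3 (final devoicing): wuviviz → wuvivis
  ⇒ Pakaian wuvivis
Pakaian 'wuvivis' matches the regular reflex exactly, so the pair is cognate.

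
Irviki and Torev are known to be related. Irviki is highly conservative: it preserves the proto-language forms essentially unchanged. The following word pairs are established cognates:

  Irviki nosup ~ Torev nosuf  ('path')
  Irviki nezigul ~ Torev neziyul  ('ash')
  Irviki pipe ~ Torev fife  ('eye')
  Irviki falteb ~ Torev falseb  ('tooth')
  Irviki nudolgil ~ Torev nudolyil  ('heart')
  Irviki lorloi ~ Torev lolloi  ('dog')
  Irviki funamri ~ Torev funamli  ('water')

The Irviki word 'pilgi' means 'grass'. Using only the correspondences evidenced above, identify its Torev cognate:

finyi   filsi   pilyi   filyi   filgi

filyi

pipe ~ fife — Irviki p corresponds to Torev f word-initially before a front vowel.
nudolgil ~ nudolyil — Irviki g corresponds to Torev y after a consonant, before a front vowel.
Applying these to Irviki 'pilgi':
  pilgi → filgi   (p→f word-initially before a front vowel)
  filgi → filyi   (g→y after a consonant, before a front vowel)
So the Torev cognate is 'filyi'.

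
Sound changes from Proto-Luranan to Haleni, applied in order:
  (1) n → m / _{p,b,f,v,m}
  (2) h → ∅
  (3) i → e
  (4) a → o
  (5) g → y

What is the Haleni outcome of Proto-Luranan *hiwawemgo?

Haleni: *hiwawemgo > iwawemgo > ewawemgo > ewowemgo > ewowemyo  (by h-loss, vowel merger, vowel merger, unconditioned shift)

ewowemyo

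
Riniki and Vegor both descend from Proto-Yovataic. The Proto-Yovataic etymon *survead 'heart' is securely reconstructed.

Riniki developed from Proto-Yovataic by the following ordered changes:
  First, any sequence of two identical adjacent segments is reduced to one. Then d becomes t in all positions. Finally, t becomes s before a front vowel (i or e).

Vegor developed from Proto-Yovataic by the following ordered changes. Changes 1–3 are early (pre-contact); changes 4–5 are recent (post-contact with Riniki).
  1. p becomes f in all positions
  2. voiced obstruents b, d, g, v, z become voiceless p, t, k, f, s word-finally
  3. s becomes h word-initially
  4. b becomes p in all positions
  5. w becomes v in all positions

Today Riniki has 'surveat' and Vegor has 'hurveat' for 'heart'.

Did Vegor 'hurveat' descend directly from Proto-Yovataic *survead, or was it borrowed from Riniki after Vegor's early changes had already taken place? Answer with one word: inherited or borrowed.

If inherited, *survead would pass through all of Vegor's changes:
Vegor: *survead
  survead (rule 1 does not apply)
  survead → surveat   [final devoicing]
  surveat → hurveat   [debuccalisation]
  hurveat (rule 4 does not apply)
  hurveat (rule 5 does not apply)
  giving Vegor hurveat.
If borrowed from Riniki 'surveat' after the early changes, it would undergo only the recent ones:
  rule 4 (unconditioned shift): no change (surveat)
  rule 5 (unconditioned shift): no change (surveat)
  ⇒ as a loan: surveat
Vegor 'hurveat' matches the inherited outcome exactly, so it is an inherited cognate, not a loan.

inherited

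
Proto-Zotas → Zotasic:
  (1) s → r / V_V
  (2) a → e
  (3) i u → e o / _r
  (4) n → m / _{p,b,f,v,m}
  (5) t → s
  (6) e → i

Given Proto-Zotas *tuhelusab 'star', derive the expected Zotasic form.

suhilorib

Zotasic: *tuhelusab > tuhelurab > tuhelureb > tuheloreb > suheloreb > suhilorib  (by rhotacism, vowel merger, pre-rhotic lowering, unconditioned shift, vowel merger)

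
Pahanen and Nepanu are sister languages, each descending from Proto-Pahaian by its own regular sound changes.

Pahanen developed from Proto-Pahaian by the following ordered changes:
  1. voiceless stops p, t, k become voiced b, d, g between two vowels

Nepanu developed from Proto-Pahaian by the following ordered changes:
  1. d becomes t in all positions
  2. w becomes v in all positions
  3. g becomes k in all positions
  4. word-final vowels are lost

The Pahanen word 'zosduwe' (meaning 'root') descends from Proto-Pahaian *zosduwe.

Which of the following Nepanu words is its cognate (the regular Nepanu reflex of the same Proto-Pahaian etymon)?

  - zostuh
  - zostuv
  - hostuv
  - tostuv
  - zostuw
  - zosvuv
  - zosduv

Nepanu: start from *zosduwe.
  rule 1 (unconditioned shift): zosduwe → zostuwe
  rule 2 (unconditioned shift): zostuwe → zostuve
  rule 3: no change — zostuve
  rule 4 (apocope): zostuve → zostuv
  ⇒ Nepanu zostuv
The other candidates each miss or misapply at least one Nepanu change.

zostuv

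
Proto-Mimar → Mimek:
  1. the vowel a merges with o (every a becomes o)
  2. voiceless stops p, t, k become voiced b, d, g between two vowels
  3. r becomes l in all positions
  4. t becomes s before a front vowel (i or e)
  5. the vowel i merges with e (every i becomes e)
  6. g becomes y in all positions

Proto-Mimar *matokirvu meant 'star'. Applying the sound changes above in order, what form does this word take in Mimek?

modoyelvu

Mimek: *matokirvu
  matokirvu → motokirvu   [vowel merger]
  motokirvu → modogirvu   [intervocalic voicing]
  modogirvu → modogilvu   [unconditioned shift]
  modogilvu (rule 4 does not apply)
  modogilvu → modogelvu   [vowel merger]
  modogelvu → modoyelvu   [unconditioned shift]
  giving Mimek modoyelvu.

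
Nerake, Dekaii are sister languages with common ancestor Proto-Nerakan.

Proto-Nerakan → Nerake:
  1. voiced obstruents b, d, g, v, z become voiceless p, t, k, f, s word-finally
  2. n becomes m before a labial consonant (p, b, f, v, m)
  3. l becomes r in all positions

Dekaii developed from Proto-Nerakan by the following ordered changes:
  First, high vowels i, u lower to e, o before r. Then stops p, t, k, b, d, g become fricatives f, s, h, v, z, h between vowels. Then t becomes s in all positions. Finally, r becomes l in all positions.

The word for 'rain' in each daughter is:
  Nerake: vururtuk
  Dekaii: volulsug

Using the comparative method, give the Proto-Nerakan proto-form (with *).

Position 5: Nerake has r, Dekaii has l. Taking the neighbouring segments as reconstructed: Nerake r could go back to *l or *r; Dekaii l can only go back to *l — the one source consistent with every daughter is *l.
Position 8: Nerake has k, Dekaii has g. Dekaii preserves g here (none of its changes turn any other segment into g), so the proto-segment is *g.
Position 3: Nerake has r, Dekaii has l. Taking the neighbouring segments as reconstructed: Nerake r could go back to *l or *r; Dekaii l can only go back to *r — the one source consistent with every daughter is *r.
Continuing position by position gives *vurultug; check it forward:
Nerake: *vurultug
  vurultug → vurultuk   [final devoicing]
  vurultuk (rule 2 does not apply)
  vurultuk → vururtuk   [unconditioned shift]
  giving Nerake vururtuk.
Dekaii: start from *vurultug.
  rule 1 (pre-rhotic lowering): vurultug → vorultug
  rule 2: no change — vorultug
  rule 3 (unconditioned shift): vorultug → vorulsug
  rule 4 (unconditioned shift): vorulsug → volulsug
  ⇒ Dekaii volulsug
No other proto-form is consistent with every reflex, so the reconstruction is *vurultug.

*vurultug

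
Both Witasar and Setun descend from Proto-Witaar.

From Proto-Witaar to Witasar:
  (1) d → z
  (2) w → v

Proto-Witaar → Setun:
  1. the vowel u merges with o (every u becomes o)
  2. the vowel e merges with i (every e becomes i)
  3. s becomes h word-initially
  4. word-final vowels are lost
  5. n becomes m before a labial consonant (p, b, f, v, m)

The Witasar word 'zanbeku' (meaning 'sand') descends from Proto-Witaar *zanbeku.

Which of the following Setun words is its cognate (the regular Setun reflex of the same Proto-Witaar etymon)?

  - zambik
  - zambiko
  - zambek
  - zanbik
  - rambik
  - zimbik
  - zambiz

Setun: start from *zanbeku.
  rule 1 (vowel merger): zanbeku → zanbeko
  rule 2 (vowel merger): zanbeko → zanbiko
  rule 3: no change — zanbiko
  rule 4 (apocope): zanbiko → zanbik
  rule 5 (nasal place assimilation): zanbik → zambik
  ⇒ Setun zambik

zambik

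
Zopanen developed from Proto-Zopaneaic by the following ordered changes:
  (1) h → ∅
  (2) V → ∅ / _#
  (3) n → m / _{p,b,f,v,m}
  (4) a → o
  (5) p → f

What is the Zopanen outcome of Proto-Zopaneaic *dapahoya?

Zopanen: *dapahoya
  dapahoya → dapaoya   [h-loss]
  dapaoya → dapaoy   [apocope]
  dapaoy (rule 3 does not apply)
  dapaoy → dopooy   [vowel merger]
  dopooy → dofooy   [unconditioned shift]
  giving Zopanen dofooy.

dofooy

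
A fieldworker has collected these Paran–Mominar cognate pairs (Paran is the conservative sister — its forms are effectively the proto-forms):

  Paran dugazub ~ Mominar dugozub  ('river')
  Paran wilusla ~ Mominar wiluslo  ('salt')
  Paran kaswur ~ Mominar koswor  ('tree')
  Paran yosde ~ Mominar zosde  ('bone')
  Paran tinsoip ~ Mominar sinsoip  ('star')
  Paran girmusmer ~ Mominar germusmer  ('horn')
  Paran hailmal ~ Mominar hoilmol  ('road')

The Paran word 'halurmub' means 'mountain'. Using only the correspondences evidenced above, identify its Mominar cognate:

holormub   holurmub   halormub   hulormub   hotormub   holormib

holormub

dugazub ~ dugozub, kaswur ~ koswor — Paran a corresponds to Mominar o after a consonant, before a consonant other than r, m, n, p, b, f, v.
kaswur ~ koswor — Paran u corresponds to Mominar o after a consonant, before r.
Applying these to Paran 'halurmub':
  halurmub → holurmub   (a→o after a consonant, before a consonant other than r, m, n, p, b, f, v)
  holurmub → holormub   (u→o after a consonant, before r)
So the Mominar cognate is 'holormub'.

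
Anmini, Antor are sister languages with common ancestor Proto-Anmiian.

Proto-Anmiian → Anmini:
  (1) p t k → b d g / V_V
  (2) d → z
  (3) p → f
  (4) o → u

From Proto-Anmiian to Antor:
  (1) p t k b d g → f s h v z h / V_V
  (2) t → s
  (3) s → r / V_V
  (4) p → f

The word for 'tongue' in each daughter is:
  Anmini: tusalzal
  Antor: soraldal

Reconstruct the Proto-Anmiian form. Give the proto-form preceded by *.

*tosaldal

Position 6: Anmini has z, Antor has d. Antor preserves d here (none of its changes turn any other segment into d), so the proto-segment is *d.
Position 3: Anmini has s, Antor has r. Anmini preserves s here (none of its changes turn any other segment into s), so the proto-segment is *s.
Position 1: Anmini has t, Antor has s. Anmini preserves t here (none of its changes turn any other segment into t), so the proto-segment is *t.
This points to *tosaldal. Verify forward in each daughter:
Anmini: start from *tosaldal.
  rule 1: no change — tosaldal
  rule 2 (unconditioned shift): tosaldal → tosalzal
  rule 3: no change — tosalzal
  rule 4 (vowel merger): tosalzal → tusalzal
  ⇒ Anmini tusalzal
Antor: start from *tosaldal.
  rule 1: no change — tosaldal
  rule 2 (unconditioned shift): tosaldal → sosaldal
  rule 3 (rhotacism): sosaldal → soraldal
  rule 4: no change — soraldal
  ⇒ Antor soraldal
Only *tosaldal yields all of Anmini tusalzal, Antor soraldal.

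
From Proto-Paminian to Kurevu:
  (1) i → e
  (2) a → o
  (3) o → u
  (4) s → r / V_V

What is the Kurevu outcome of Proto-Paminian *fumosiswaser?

fumureswurer

Kurevu: *fumosiswaser
  fumosiswaser → fumoseswaser   [vowel merger]
  fumoseswaser → fumoseswoser   [vowel merger]
  fumoseswoser → fumuseswuser   [vowel merger]
  fumuseswuser → fumureswurer   [rhotacism]
  giving Kurevu fumureswurer.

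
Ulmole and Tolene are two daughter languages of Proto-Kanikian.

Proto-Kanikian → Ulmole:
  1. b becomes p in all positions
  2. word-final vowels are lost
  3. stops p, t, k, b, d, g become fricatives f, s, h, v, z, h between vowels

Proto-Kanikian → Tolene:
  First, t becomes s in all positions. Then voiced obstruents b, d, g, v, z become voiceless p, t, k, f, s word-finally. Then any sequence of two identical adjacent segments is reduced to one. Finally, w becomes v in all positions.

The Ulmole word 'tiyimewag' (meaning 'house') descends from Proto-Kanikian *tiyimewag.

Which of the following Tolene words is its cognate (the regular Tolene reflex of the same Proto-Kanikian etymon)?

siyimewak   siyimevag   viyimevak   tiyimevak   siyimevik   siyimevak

Tolene: *tiyimewag
  tiyimewag → siyimewag   [unconditioned shift]
  siyimewag → siyimewak   [final devoicing]
  siyimewak (rule 3 does not apply)
  siyimewak → siyimevak   [unconditioned shift]
  giving Tolene siyimevak.
Among the options, 'siyimevak' alone shows every Tolene change applied in order.

siyimevak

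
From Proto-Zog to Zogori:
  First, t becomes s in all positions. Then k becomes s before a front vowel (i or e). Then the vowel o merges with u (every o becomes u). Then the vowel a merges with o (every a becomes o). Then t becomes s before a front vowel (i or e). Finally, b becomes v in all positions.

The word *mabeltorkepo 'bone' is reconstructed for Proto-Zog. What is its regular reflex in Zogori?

movelsursepu

Zogori: *mabeltorkepo > mabelsorkepo > mabelsorsepo > mabelsursepu > mobelsursepu > movelsursepu  (by unconditioned shift, palatalisation, vowel merger, vowel merger, unconditioned shift)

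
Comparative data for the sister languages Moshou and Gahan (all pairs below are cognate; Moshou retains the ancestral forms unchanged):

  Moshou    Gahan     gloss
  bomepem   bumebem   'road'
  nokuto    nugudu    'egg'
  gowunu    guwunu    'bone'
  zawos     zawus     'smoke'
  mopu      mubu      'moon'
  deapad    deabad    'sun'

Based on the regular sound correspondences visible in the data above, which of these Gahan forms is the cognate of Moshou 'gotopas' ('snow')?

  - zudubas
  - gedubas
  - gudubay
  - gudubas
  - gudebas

nokuto ~ nugudu, gowunu ~ guwunu — Moshou o corresponds to Gahan u after a consonant, before a consonant other than r, m, n, p, b, f, v.
nokuto ~ nugudu — Moshou t corresponds to Gahan d between vowels (before a back vowel).
mopu ~ mubu — Moshou o corresponds to Gahan u after a consonant, before a labial obstruent.
deapad ~ deabad — Moshou p corresponds to Gahan b between vowels (before a back vowel).
Applying these to Moshou 'gotopas':
  gotopas → gutopas   (o→u after a consonant, before a consonant other than r, m, n, p, b, f, v)
  gutopas → gudopas   (t→d between vowels (before a back vowel))
  gudopas → gudupas   (o→u after a consonant, before a labial obstruent)
  gudupas → gudubas   (p→b between vowels (before a back vowel))
So the Gahan cognate is 'gudubas'.

gudubas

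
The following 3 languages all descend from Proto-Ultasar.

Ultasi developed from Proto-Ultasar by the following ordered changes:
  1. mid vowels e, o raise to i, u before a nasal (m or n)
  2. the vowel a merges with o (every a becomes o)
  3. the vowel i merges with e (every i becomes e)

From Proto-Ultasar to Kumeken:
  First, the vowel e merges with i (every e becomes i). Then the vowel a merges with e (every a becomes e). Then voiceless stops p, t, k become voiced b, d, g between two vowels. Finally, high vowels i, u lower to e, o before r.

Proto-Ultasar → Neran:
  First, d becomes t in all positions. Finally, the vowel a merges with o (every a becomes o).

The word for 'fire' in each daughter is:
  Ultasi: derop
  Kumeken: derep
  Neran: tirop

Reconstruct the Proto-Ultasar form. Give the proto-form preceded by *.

*dirap

Position 2: Ultasi has e, Kumeken has e, Neran has i. Neran preserves i here (none of its changes turn any other segment into i), so the proto-segment is *i.
Position 1: Ultasi has d, Kumeken has d, Neran has t. Ultasi preserves d here (none of its changes turn any other segment into d), so the proto-segment is *d.
Continuing position by position gives *dirap; check it forward:
Ultasi: *dirap > dirop > derop  (by vowel merger, vowel merger)
Kumeken: *dirap
  dirap (rule 1 does not apply)
  dirap → direp   [vowel merger]
  direp (rule 3 does not apply)
  direp → derep   [pre-rhotic lowering]
  giving Kumeken derep.
Neran: *dirap
  dirap → tirap   [unconditioned shift]
  tirap → tirop   [vowel merger]
  giving Neran tirop.
Only *dirap yields all of Ultasi derop, Kumeken derep, Neran tirop.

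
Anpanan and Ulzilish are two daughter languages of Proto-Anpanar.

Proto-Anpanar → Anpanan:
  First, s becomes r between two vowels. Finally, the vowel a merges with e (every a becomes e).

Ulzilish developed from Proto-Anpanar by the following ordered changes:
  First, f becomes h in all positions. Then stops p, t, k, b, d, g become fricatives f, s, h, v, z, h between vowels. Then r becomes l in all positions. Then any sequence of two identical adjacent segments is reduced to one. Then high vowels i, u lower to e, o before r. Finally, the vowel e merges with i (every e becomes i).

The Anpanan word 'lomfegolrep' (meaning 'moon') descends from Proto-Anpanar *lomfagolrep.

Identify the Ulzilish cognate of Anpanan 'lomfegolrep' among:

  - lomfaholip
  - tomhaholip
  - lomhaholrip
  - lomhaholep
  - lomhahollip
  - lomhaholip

lomhaholip

Ulzilish: *lomfagolrep > lomhagolrep > lomhaholrep > lomhahollep > lomhaholep > lomhaholip  (by unconditioned shift, intervocalic lenition, unconditioned shift, degemination, vowel merger)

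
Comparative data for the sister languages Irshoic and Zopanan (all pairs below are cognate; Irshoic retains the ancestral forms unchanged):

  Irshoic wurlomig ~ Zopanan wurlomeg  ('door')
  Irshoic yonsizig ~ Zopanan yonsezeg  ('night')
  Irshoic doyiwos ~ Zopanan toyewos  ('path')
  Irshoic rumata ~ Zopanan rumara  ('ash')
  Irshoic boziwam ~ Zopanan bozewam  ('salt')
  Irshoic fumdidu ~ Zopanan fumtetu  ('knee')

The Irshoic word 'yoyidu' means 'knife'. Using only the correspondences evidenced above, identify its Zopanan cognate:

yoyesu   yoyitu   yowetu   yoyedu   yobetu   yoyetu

yoyetu

wurlomig ~ wurlomeg, yonsizig ~ yonsezeg — Irshoic i corresponds to Zopanan e after a consonant, before a consonant other than r, m, n, p, b, f, v.
fumdidu ~ fumtetu — Irshoic d corresponds to Zopanan t between vowels (before a back vowel).
Applying these to Irshoic 'yoyidu':
  yoyidu → yoyedu   (i→e after a consonant, before a consonant other than r, m, n, p, b, f, v)
  yoyedu → yoyetu   (d→t between vowels (before a back vowel))
So the Zopanan cognate is 'yoyetu'.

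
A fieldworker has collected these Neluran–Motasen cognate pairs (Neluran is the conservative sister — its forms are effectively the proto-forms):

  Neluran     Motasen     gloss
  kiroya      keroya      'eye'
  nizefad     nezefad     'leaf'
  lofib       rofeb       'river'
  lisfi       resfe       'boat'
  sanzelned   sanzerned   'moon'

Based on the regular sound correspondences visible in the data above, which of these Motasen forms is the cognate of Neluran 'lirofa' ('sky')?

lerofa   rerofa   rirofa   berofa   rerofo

rerofa

lisfi ~ resfe — Neluran l corresponds to Motasen r word-initially before a front vowel.
kiroya ~ keroya — Neluran i corresponds to Motasen e after a consonant, before r.
Applying these to Neluran 'lirofa':
  lirofa → rirofa   (l→r word-initially before a front vowel)
  rirofa → rerofa   (i→e after a consonant, before r)
So the Motasen cognate is 'rerofa'.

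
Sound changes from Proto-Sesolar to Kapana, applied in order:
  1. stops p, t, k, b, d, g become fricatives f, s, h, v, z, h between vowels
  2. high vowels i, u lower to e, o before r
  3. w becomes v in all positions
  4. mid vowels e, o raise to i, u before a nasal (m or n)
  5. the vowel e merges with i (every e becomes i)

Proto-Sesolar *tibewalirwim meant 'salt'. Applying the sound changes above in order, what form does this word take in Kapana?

tivivalirvim

Kapana: *tibewalirwim
  tibewalirwim → tivewalirwim   [intervocalic lenition]
  tivewalirwim → tivewalerwim   [pre-rhotic lowering]
  tivewalerwim → tivevalervim   [unconditioned shift]
  tivevalervim (rule 4 does not apply)
  tivevalervim → tivivalirvim   [vowel merger]
  giving Kapana tivivalirvim.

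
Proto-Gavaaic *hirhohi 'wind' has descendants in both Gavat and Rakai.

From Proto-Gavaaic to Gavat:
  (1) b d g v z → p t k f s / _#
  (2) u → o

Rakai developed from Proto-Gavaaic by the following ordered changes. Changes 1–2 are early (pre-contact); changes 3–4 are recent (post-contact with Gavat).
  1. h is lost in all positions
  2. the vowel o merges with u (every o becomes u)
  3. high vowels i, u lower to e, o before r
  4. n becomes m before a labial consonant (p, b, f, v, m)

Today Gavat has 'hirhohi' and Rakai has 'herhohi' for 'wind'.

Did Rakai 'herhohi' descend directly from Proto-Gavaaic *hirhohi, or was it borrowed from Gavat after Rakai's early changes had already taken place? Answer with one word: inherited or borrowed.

borrowed

If inherited, *hirhohi would pass through all of Rakai's changes:
Rakai: *hirhohi > iroi > irui > erui  (by h-loss, vowel merger, pre-rhotic lowering)
If borrowed from Gavat 'hirhohi' after the early changes, it would undergo only the recent ones:
  rule 3 (pre-rhotic lowering): hirhohi → herhohi
  rule 4 (nasal place assimilation): no change (herhohi)
  ⇒ as a loan: herhohi
Rakai 'herhohi' matches the loan outcome 'herhohi', not the inherited 'erui' — it skipped the early Rakai changes, so it was borrowed from Gavat.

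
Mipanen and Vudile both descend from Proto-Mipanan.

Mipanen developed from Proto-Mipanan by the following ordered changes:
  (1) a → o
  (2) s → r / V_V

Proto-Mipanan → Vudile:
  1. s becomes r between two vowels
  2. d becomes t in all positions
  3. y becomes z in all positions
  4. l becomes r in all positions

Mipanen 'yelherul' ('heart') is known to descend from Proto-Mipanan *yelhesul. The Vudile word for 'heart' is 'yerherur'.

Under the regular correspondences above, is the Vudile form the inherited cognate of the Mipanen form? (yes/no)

no

Derive the expected Vudile reflex of *yelhesul:
Vudile: start from *yelhesul.
  rule 1 (rhotacism): yelhesul → yelherul
  rule 2: no change — yelherul
  rule 3 (unconditioned shift): yelherul → zelherul
  rule 4 (unconditioned shift): zelherul → zerherur
  ⇒ Vudile zerherur
The regular Vudile reflex would be 'zerherur', but the attested form is 'yerherur'. The correspondence is irregular, so they are not cognates (the Vudile form has a different source).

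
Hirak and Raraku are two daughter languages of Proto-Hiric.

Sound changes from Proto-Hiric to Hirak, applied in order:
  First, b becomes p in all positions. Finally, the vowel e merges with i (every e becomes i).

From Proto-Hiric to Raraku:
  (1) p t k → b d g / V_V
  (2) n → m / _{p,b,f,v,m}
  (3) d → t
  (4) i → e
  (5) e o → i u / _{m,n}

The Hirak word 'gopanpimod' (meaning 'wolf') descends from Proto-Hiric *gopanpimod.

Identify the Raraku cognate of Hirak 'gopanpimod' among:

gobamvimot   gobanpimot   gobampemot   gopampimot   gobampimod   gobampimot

gobampimot

Raraku: *gopanpimod > gobanpimod > gobampimod > gobampimot > gobampemot > gobampimot  (by intervocalic voicing, nasal place assimilation, unconditioned shift, vowel merger, pre-nasal raising)
Only 'gobampimot' matches the regular Raraku development of *gopanpimod.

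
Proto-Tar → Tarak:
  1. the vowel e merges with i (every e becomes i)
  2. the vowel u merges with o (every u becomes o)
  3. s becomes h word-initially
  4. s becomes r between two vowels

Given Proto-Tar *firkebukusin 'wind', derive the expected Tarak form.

Tarak: *firkebukusin
  firkebukusin → firkibukusin   [vowel merger]
  firkibukusin → firkibokosin   [vowel merger]
  firkibokosin (rule 3 does not apply)
  firkibokosin → firkibokorin   [rhotacism]
  giving Tarak firkibokorin.

firkibokorin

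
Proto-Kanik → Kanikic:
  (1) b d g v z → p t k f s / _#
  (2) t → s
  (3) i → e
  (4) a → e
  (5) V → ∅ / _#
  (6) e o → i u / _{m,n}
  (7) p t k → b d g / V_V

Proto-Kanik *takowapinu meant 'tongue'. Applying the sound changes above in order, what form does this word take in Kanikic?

Kanikic: start from *takowapinu.
  rule 1: no change — takowapinu
  rule 2 (unconditioned shift): takowapinu → sakowapinu
  rule 3 (vowel merger): sakowapinu → sakowapenu
  rule 4 (vowel merger): sakowapenu → sekowepenu
  rule 5 (apocope): sekowepenu → sekowepen
  rule 6 (pre-nasal raising): sekowepen → sekowepin
  rule 7 (intervocalic voicing): sekowepin → segowebin
  ⇒ Kanikic segowebin

segowebin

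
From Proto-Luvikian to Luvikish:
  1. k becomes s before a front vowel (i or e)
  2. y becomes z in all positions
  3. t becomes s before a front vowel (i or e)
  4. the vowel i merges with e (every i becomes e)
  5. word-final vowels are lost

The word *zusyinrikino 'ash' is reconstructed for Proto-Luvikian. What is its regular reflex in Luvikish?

zuszenresen

Luvikish: start from *zusyinrikino.
  rule 1 (palatalisation): zusyinrikino → zusyinrisino
  rule 2 (unconditioned shift): zusyinrisino → zuszinrisino
  rule 3: no change — zuszinrisino
  rule 4 (vowel merger): zuszinrisino → zuszenreseno
  rule 5 (apocope): zuszenreseno → zuszenresen
  ⇒ Luvikish zuszenresen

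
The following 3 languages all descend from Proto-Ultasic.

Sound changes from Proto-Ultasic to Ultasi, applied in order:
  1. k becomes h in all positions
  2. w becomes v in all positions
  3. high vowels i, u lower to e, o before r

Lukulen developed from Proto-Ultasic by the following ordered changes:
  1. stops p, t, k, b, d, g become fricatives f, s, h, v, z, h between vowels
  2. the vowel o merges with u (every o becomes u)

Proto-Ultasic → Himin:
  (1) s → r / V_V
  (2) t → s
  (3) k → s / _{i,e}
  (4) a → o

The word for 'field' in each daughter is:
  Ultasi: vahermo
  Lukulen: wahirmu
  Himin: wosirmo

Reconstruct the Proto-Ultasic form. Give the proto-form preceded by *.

*wakirmo

Position 3: Ultasi has h, Lukulen has h, Himin has s. Taking the neighbouring segments as reconstructed: Ultasi h could go back to *k or *h; Lukulen h could go back to *k or *g or *h; Himin s could go back to *t or *k — the one source consistent with every daughter is *k.
Position 7: Ultasi has o, Lukulen has u, Himin has o. Taking the neighbouring segments as reconstructed: Ultasi o can only go back to *o; Lukulen u could go back to *o or *u; Himin o could go back to *a or *o — the one source consistent with every daughter is *o.
This points to *wakirmo. Verify forward in each daughter:
Ultasi: *wakirmo > wahirmo > vahirmo > vahermo  (by unconditioned shift, unconditioned shift, pre-rhotic lowering)
Lukulen: start from *wakirmo.
  rule 1 (intervocalic lenition): wakirmo → wahirmo
  rule 2 (vowel merger): wahirmo → wahirmu
  ⇒ Lukulen wahirmu
Himin: *wakirmo
  wakirmo (rule 1 does not apply)
  wakirmo (rule 2 does not apply)
  wakirmo → wasirmo   [palatalisation]
  wasirmo → wosirmo   [vowel merger]
  giving Himin wosirmo.
No other proto-form is consistent with every reflex, so the reconstruction is *wakirmo.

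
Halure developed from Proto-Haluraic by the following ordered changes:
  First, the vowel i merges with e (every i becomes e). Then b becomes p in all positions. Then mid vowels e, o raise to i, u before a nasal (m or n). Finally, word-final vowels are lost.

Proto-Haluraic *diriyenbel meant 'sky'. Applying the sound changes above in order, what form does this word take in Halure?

Halure: *diriyenbel
  diriyenbel → dereyenbel   [vowel merger]
  dereyenbel → dereyenpel   [unconditioned shift]
  dereyenpel → dereyinpel   [pre-nasal raising]
  dereyinpel (rule 4 does not apply)
  giving Halure dereyinpel.

dereyinpel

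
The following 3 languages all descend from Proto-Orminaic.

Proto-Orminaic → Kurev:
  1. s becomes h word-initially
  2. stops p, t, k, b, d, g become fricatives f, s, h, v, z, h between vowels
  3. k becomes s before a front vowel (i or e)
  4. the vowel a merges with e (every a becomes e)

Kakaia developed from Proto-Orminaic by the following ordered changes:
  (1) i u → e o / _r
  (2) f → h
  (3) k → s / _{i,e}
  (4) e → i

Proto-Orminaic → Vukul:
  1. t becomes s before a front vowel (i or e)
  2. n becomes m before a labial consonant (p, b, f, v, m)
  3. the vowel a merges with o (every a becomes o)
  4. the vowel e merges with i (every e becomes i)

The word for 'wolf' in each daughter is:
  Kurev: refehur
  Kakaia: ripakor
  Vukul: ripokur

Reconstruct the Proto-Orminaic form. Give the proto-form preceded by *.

*repakur

Position 6: Kurev has u, Kakaia has o, Vukul has u. Kurev preserves u here (none of its changes turn any other segment into u), so the proto-segment is *u.
Position 5: Kurev has h, Kakaia has k, Vukul has k. Kakaia preserves k here (none of its changes turn any other segment into k), so the proto-segment is *k.
Continuing position by position gives *repakur; check it forward:
Kurev: start from *repakur.
  rule 1: no change — repakur
  rule 2 (intervocalic lenition): repakur → refahur
  rule 3: no change — refahur
  rule 4 (vowel merger): refahur → refehur
  ⇒ Kurev refehur
Kakaia: start from *repakur.
  rule 1 (pre-rhotic lowering): repakur → repakor
  rule 2: no change — repakor
  rule 3: no change — repakor
  rule 4 (vowel merger): repakor → ripakor
  ⇒ Kakaia ripakor
Vukul: start from *repakur.
  rule 1: no change — repakur
  rule 2: no change — repakur
  rule 3 (vowel merger): repakur → repokur
  rule 4 (vowel merger): repokur → ripokur
  ⇒ Vukul ripokur
No other proto-form is consistent with every reflex, so the reconstruction is *repakur.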